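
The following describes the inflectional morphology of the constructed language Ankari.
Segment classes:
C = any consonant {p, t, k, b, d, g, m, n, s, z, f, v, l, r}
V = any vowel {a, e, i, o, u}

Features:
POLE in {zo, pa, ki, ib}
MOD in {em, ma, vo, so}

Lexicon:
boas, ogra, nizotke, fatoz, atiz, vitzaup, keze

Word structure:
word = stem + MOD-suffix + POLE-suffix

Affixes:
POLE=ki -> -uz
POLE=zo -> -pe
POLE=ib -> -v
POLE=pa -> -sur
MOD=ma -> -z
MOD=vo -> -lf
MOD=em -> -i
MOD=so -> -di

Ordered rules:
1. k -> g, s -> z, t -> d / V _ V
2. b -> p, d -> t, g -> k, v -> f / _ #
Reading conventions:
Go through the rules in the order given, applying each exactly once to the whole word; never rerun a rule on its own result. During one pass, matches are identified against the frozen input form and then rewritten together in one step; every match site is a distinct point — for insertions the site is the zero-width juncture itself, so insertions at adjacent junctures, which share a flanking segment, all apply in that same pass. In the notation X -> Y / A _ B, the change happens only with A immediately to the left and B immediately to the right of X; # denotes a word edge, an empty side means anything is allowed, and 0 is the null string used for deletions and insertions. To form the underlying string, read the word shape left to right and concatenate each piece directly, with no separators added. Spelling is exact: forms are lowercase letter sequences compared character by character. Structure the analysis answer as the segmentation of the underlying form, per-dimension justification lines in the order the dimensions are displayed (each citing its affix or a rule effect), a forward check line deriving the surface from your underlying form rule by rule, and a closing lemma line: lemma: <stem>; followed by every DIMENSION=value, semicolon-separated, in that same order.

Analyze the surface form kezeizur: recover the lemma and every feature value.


underlying: keze-i-sur
POLE=pa - signalled by the affix -sur
MOD=em - signalled by the affix -i
check: kezeisur -> kezeizur -> kezeizur
lemma: keze; POLE=pa; MOD=em


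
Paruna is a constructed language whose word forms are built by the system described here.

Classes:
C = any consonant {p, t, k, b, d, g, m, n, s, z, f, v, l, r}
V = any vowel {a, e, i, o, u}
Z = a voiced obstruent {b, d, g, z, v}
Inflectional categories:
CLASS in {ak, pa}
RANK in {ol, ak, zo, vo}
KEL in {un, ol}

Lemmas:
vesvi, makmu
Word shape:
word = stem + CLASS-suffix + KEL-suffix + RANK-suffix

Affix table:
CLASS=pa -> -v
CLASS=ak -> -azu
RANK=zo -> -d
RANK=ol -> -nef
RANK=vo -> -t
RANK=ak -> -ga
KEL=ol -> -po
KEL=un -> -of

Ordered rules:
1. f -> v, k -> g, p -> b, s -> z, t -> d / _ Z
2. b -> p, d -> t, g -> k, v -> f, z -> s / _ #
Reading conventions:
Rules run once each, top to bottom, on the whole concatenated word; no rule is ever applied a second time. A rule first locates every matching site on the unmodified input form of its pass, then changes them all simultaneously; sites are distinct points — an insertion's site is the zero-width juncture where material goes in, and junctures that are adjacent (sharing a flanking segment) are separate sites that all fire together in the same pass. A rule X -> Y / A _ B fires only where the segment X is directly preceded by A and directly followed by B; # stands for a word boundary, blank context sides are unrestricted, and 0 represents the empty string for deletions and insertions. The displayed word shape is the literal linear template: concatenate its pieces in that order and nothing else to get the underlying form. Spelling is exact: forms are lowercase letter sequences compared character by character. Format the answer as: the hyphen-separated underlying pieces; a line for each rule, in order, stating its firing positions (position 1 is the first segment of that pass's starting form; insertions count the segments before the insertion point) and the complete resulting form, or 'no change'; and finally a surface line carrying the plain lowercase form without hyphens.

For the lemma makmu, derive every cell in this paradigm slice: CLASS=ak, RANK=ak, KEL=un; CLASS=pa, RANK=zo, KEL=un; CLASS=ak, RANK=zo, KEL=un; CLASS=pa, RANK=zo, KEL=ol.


cell CLASS=ak, RANK=ak, KEL=un:
underlying: makmu-azu-of-ga
1. f -> v, k -> g, p -> b, s -> z, t -> d / _ Z: fires at position(s) 10: makmuazuovga
2. b -> p, d -> t, g -> k, v -> f, z -> s / _ #: no change
surface: makmuazuovga

cell CLASS=pa, RANK=zo, KEL=un:
underlying: makmu-v-of-d
1. f -> v, k -> g, p -> b, s -> z, t -> d / _ Z: fires at position(s) 8: makmuvovd
2. b -> p, d -> t, g -> k, v -> f, z -> s / _ #: fires at position(s) 9: makmuvovt
surface: makmuvovt

cell CLASS=ak, RANK=zo, KEL=un:
underlying: makmu-azu-of-d
1. f -> v, k -> g, p -> b, s -> z, t -> d / _ Z: fires at position(s) 10: makmuazuovd
2. b -> p, d -> t, g -> k, v -> f, z -> s / _ #: fires at position(s) 11: makmuazuovt
surface: makmuazuovt

cell CLASS=pa, RANK=zo, KEL=ol:
underlying: makmu-v-po-d
1. f -> v, k -> g, p -> b, s -> z, t -> d / _ Z: no change
2. b -> p, d -> t, g -> k, v -> f, z -> s / _ #: fires at position(s) 9: makmuvpot
surface: makmuvpot


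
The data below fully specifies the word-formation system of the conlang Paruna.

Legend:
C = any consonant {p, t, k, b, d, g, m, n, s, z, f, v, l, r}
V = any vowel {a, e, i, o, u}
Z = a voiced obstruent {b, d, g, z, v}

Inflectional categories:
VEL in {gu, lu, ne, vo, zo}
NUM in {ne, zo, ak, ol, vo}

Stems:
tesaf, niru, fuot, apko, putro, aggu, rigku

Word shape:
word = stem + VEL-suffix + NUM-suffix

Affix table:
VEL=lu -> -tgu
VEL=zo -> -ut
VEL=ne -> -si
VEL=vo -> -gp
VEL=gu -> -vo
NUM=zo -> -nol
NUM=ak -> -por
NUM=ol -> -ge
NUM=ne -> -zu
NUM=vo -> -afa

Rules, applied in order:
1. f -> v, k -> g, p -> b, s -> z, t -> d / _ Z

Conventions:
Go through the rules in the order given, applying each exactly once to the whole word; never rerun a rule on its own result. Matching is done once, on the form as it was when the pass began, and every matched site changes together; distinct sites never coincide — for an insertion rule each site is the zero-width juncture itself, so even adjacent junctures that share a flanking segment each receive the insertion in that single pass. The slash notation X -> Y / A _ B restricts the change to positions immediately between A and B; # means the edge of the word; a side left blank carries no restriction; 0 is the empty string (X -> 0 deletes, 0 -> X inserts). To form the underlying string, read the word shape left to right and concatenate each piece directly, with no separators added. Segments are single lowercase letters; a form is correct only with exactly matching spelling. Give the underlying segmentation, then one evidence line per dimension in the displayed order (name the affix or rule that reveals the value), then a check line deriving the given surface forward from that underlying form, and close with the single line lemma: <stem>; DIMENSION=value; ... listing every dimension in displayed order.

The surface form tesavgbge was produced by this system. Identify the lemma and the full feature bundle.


underlying: tesaf-gp-ge
VEL=vo - signalled by the affix -gp
NUM=ol - signalled by the affix -ge
check: tesafgpge -> tesavgbge
lemma: tesaf; VEL=vo; NUM=ol


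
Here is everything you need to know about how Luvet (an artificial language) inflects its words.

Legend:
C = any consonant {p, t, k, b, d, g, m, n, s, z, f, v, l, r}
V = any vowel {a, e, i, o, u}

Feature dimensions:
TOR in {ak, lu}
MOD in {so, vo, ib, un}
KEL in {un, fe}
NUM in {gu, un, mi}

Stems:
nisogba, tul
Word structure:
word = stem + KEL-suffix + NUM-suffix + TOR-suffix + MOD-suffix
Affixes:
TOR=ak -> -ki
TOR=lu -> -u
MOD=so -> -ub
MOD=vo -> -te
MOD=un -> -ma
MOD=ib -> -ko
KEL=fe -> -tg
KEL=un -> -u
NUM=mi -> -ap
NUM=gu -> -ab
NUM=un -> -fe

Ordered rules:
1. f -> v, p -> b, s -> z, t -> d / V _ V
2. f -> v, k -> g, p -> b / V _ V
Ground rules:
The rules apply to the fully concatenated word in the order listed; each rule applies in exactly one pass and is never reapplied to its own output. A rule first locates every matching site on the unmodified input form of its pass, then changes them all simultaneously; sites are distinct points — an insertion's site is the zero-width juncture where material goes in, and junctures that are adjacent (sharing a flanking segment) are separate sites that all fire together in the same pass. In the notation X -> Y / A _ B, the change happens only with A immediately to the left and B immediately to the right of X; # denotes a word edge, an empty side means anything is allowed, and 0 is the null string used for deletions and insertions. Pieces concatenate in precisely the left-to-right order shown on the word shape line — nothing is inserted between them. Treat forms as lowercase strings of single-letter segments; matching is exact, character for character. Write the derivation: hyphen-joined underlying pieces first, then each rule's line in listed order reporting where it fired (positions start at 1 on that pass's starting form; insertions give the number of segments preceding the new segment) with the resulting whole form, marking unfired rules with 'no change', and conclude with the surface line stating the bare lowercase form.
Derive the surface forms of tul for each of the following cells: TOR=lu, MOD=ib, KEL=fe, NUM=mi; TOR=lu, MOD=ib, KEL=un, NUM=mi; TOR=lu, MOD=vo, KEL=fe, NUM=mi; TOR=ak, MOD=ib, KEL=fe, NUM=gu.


cell TOR=lu, MOD=ib, KEL=fe, NUM=mi:
underlying: tul-tg-ap-u-ko
1. f -> v, p -> b, s -> z, t -> d / V _ V: fires at position(s) 7: tultgabuko
2. f -> v, k -> g, p -> b / V _ V: fires at position(s) 9: tultgabugo
surface: tultgabugo

cell TOR=lu, MOD=ib, KEL=un, NUM=mi:
underlying: tul-u-ap-u-ko
1. f -> v, p -> b, s -> z, t -> d / V _ V: fires at position(s) 6: tuluabuko
2. f -> v, k -> g, p -> b / V _ V: fires at position(s) 8: tuluabugo
surface: tuluabugo

cell TOR=lu, MOD=vo, KEL=fe, NUM=mi:
underlying: tul-tg-ap-u-te
1. f -> v, p -> b, s -> z, t -> d / V _ V: fires at position(s) 7, 9: tultgabude
2. f -> v, k -> g, p -> b / V _ V: no change
surface: tultgabude

cell TOR=ak, MOD=ib, KEL=fe, NUM=gu:
underlying: tul-tg-ab-ki-ko
1. f -> v, p -> b, s -> z, t -> d / V _ V: no change
2. f -> v, k -> g, p -> b / V _ V: fires at position(s) 10: tultgabkigo
surface: tultgabkigo


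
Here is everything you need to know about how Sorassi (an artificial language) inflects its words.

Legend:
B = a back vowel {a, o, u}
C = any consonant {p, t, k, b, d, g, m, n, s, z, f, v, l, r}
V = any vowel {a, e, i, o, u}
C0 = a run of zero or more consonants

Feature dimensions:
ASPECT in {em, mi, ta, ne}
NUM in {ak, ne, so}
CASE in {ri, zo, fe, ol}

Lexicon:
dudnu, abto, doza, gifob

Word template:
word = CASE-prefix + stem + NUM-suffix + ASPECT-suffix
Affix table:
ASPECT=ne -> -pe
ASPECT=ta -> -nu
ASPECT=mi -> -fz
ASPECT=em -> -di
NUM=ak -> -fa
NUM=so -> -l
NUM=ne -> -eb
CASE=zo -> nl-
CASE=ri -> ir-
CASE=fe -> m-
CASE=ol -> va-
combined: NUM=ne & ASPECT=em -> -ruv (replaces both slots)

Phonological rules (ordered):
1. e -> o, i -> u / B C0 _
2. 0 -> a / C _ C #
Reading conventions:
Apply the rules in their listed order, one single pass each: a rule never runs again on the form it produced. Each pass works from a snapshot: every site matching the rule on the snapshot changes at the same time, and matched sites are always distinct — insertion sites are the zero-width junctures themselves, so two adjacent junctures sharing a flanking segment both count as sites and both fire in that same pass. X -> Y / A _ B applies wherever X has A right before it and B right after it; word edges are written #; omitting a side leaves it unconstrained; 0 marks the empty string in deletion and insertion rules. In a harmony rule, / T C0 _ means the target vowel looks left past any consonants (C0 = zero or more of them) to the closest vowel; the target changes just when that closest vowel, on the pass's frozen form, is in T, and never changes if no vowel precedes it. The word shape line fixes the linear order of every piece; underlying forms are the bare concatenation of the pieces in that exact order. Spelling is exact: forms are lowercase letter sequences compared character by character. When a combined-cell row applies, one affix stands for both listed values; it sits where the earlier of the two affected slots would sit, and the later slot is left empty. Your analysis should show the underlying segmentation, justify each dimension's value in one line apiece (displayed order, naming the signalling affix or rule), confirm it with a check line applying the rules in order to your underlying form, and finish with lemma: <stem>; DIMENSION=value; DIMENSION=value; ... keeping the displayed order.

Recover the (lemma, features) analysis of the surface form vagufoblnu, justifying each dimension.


underlying: va-gifob-l-nu
ASPECT=ta - signalled by the affix -nu
NUM=so - signalled by the affix -l
CASE=ol - signalled by the affix va-
check: vagifoblnu -> vagufoblnu -> vagufoblnu
lemma: gifob; ASPECT=ta; NUM=so; CASE=ol


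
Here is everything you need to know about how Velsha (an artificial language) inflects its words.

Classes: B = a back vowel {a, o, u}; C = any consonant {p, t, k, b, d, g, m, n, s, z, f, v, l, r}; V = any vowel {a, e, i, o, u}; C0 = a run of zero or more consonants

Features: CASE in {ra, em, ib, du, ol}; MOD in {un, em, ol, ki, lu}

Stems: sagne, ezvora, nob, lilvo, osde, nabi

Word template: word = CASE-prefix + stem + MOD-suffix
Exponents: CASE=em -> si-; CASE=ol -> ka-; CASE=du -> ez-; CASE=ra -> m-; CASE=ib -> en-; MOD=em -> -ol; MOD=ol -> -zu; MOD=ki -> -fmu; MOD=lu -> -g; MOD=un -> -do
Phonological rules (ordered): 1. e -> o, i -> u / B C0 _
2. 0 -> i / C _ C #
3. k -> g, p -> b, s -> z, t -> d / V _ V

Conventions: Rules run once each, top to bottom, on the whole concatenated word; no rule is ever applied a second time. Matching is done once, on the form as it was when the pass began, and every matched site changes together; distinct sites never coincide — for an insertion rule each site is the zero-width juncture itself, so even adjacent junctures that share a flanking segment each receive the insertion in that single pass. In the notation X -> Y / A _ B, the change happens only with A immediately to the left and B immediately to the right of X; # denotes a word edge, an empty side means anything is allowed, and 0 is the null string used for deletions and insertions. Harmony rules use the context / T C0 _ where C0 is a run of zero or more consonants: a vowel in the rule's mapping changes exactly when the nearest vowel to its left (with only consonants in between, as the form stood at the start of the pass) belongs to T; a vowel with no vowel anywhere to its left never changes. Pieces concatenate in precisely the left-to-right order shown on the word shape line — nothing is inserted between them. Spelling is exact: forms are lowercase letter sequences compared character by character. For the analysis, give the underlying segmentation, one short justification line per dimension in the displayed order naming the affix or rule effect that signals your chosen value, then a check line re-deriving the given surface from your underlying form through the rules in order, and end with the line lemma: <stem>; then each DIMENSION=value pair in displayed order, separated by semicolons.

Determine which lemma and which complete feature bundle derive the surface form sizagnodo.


underlying: si-sagne-do
CASE=em - signalled by the affix si-
MOD=un - signalled by the affix -do
check: sisagnedo -> sisagnodo -> sisagnodo -> sizagnodo
lemma: sagne; CASE=em; MOD=un


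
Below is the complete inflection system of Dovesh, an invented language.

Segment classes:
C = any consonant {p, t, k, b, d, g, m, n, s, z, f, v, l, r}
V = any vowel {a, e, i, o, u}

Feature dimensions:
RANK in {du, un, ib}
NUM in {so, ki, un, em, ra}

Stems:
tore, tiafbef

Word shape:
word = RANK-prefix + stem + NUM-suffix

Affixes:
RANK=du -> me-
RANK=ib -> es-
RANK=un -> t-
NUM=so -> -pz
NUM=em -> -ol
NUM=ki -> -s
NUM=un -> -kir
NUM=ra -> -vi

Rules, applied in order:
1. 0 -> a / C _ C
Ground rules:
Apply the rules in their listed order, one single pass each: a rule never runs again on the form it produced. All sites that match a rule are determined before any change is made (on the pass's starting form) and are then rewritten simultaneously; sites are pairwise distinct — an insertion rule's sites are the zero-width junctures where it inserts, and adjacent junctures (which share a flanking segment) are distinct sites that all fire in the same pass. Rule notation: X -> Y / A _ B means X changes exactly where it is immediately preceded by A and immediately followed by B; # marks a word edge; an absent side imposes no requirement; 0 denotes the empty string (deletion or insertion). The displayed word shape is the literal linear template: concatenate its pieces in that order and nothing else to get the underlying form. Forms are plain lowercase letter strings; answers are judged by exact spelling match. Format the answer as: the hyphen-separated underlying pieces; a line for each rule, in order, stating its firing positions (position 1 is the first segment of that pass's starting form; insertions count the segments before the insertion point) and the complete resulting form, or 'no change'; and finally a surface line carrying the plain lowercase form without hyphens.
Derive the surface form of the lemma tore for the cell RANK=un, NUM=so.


underlying: t-tore-pz
1. 0 -> a / C _ C: inserts after position(s) 1, 6: tatorepaz
surface: tatorepaz


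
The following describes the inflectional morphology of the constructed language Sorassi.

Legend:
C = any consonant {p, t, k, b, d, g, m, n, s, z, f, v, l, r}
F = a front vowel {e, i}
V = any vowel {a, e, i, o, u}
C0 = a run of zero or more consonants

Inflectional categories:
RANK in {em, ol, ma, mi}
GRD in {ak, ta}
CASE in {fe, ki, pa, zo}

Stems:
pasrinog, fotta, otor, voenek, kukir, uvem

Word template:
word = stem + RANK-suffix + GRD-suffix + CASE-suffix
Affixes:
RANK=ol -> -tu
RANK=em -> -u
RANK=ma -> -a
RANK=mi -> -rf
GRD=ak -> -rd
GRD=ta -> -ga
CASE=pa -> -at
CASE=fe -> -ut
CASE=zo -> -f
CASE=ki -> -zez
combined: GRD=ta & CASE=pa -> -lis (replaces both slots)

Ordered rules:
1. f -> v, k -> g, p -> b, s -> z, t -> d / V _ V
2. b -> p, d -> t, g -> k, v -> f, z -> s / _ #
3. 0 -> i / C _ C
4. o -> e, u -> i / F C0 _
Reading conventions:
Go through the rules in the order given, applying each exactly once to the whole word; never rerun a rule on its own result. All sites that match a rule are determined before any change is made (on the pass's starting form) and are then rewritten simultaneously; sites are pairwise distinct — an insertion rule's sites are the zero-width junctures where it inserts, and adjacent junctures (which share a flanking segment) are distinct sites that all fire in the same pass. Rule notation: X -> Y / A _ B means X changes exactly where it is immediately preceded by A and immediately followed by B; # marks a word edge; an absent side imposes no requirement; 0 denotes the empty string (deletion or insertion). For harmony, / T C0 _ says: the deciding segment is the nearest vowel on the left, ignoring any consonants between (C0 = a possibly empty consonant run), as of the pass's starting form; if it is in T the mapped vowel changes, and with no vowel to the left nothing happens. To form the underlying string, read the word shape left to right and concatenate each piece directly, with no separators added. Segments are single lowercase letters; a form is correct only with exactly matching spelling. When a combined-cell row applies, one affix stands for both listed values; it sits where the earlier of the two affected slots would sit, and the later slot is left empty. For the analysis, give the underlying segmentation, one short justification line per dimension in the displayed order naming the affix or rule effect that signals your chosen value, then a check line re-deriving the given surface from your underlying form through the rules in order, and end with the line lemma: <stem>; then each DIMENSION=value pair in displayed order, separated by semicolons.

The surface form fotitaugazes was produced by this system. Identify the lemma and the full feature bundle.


underlying: fotta-u-ga-zez
RANK=em - signalled by the affix -u
GRD=ta - signalled by the affix -ga
CASE=ki - signalled by the affix -zez
check: fottaugazez -> fottaugazez -> fottaugazes -> fotitaugazes -> fotitaugazes
lemma: fotta; RANK=em; GRD=ta; CASE=ki


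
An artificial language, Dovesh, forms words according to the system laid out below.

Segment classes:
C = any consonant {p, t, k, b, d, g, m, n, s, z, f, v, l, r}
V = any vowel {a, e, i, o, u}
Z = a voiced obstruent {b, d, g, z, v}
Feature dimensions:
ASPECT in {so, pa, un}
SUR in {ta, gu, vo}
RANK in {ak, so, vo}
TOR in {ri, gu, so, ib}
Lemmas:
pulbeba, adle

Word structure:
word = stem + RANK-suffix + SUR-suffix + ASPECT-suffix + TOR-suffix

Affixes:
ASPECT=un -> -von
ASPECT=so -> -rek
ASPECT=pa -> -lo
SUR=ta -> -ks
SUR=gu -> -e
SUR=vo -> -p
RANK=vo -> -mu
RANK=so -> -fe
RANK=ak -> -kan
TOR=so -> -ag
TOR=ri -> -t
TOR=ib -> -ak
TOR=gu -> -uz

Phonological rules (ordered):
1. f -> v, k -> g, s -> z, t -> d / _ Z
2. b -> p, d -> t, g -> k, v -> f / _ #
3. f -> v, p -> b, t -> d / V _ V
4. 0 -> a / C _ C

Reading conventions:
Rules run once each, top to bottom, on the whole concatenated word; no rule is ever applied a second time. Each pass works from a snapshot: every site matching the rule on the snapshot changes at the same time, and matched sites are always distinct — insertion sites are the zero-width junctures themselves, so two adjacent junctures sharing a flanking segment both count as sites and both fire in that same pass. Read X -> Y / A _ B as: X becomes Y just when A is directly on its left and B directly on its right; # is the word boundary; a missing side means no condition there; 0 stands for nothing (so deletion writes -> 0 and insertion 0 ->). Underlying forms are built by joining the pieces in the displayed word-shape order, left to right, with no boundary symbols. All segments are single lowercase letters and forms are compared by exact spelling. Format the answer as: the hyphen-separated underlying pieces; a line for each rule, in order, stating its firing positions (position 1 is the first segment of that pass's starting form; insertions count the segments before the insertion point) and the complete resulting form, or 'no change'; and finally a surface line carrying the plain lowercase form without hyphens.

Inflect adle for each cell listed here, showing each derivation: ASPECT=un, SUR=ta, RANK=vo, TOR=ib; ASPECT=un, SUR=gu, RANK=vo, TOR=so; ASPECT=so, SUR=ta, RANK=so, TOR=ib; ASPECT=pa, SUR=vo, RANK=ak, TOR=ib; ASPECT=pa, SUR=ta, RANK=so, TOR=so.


cell ASPECT=un, SUR=ta, RANK=vo, TOR=ib:
underlying: adle-mu-ks-von-ak
1. f -> v, k -> g, s -> z, t -> d / _ Z: fires at position(s) 8: adlemukzvonak
2. b -> p, d -> t, g -> k, v -> f / _ #: no change
3. f -> v, p -> b, t -> d / V _ V: no change
4. 0 -> a / C _ C: inserts after position(s) 2, 7, 8: adalemukazavonak
surface: adalemukazavonak

cell ASPECT=un, SUR=gu, RANK=vo, TOR=so:
underlying: adle-mu-e-von-ag
1. f -> v, k -> g, s -> z, t -> d / _ Z: no change
2. b -> p, d -> t, g -> k, v -> f / _ #: fires at position(s) 12: adlemuevonak
3. f -> v, p -> b, t -> d / V _ V: no change
4. 0 -> a / C _ C: inserts after position(s) 2: adalemuevonak
surface: adalemuevonak

cell ASPECT=so, SUR=ta, RANK=so, TOR=ib:
underlying: adle-fe-ks-rek-ak
1. f -> v, k -> g, s -> z, t -> d / _ Z: no change
2. b -> p, d -> t, g -> k, v -> f / _ #: no change
3. f -> v, p -> b, t -> d / V _ V: fires at position(s) 5: adleveksrekak
4. 0 -> a / C _ C: inserts after position(s) 2, 7, 8: adalevekasarekak
surface: adalevekasarekak

cell ASPECT=pa, SUR=vo, RANK=ak, TOR=ib:
underlying: adle-kan-p-lo-ak
1. f -> v, k -> g, s -> z, t -> d / _ Z: no change
2. b -> p, d -> t, g -> k, v -> f / _ #: no change
3. f -> v, p -> b, t -> d / V _ V: no change
4. 0 -> a / C _ C: inserts after position(s) 2, 7, 8: adalekanapaloak
surface: adalekanapaloak

cell ASPECT=pa, SUR=ta, RANK=so, TOR=so:
underlying: adle-fe-ks-lo-ag
1. f -> v, k -> g, s -> z, t -> d / _ Z: no change
2. b -> p, d -> t, g -> k, v -> f / _ #: fires at position(s) 12: adlefeksloak
3. f -> v, p -> b, t -> d / V _ V: fires at position(s) 5: adleveksloak
4. 0 -> a / C _ C: inserts after position(s) 2, 7, 8: adalevekasaloak
surface: adalevekasaloak


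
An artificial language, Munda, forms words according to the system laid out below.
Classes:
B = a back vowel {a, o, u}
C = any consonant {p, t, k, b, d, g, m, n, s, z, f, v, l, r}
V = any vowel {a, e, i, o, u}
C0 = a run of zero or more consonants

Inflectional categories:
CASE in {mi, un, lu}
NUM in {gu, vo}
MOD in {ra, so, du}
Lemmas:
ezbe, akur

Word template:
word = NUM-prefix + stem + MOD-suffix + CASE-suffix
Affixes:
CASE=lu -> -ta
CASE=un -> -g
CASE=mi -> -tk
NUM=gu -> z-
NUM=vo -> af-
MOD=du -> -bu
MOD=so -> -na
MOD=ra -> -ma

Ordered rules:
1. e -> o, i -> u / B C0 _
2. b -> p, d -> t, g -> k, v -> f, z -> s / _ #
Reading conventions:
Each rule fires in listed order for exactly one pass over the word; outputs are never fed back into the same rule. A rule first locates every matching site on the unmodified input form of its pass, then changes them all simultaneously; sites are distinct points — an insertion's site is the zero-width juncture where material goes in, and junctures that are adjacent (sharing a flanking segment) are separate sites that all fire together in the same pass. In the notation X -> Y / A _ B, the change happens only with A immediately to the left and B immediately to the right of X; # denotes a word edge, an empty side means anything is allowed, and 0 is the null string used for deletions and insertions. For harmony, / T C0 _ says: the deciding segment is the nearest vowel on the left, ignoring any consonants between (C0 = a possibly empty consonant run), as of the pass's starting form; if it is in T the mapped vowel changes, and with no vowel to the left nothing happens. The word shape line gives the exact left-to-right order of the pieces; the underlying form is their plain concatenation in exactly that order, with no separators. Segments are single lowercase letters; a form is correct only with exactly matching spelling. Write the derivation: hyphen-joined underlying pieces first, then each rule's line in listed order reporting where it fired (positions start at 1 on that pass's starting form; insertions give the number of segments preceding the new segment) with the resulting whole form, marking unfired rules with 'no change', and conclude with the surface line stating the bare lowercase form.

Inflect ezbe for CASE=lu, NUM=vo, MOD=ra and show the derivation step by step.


underlying: af-ezbe-ma-ta
1. e -> o, i -> u / B C0 _: fires at position(s) 3: afozbemata
2. b -> p, d -> t, g -> k, v -> f, z -> s / _ #: no change
surface: afozbemata


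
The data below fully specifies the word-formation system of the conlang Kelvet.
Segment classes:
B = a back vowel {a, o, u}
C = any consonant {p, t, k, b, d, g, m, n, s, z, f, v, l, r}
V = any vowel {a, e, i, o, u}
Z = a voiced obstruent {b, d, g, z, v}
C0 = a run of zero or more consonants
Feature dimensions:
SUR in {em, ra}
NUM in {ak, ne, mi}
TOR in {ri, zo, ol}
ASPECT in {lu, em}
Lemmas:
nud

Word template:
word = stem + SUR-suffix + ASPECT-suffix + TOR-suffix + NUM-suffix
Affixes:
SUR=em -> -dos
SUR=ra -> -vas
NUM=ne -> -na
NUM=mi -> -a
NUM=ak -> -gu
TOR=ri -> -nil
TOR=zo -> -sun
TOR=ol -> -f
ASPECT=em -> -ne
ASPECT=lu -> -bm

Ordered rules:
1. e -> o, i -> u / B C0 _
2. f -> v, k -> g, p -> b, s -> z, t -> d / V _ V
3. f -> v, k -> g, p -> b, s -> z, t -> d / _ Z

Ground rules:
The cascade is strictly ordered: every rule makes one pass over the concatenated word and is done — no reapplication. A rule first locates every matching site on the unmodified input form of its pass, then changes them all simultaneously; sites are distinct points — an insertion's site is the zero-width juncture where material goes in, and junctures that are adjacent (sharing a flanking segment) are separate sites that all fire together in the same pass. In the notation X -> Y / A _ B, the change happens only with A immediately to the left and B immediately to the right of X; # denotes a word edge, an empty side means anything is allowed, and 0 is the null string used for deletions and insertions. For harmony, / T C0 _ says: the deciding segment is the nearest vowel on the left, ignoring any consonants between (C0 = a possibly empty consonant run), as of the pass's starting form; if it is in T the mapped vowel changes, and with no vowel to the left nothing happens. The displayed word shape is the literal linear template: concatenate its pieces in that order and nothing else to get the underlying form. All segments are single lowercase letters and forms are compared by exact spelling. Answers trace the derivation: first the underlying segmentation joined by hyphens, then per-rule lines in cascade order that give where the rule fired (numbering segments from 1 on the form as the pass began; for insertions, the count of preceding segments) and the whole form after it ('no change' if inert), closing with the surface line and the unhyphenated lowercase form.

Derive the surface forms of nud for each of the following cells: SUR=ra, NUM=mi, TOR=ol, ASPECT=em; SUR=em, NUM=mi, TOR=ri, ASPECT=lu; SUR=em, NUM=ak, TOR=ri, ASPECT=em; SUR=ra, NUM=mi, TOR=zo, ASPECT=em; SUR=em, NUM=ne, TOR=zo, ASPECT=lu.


cell SUR=ra, NUM=mi, TOR=ol, ASPECT=em:
underlying: nud-vas-ne-f-a
1. e -> o, i -> u / B C0 _: fires at position(s) 8: nudvasnofa
2. f -> v, k -> g, p -> b, s -> z, t -> d / V _ V: fires at position(s) 9: nudvasnova
3. f -> v, k -> g, p -> b, s -> z, t -> d / _ Z: no change
surface: nudvasnova

cell SUR=em, NUM=mi, TOR=ri, ASPECT=lu:
underlying: nud-dos-bm-nil-a
1. e -> o, i -> u / B C0 _: fires at position(s) 10: nuddosbmnula
2. f -> v, k -> g, p -> b, s -> z, t -> d / V _ V: no change
3. f -> v, k -> g, p -> b, s -> z, t -> d / _ Z: fires at position(s) 6: nuddozbmnula
surface: nuddozbmnula

cell SUR=em, NUM=ak, TOR=ri, ASPECT=em:
underlying: nud-dos-ne-nil-gu
1. e -> o, i -> u / B C0 _: fires at position(s) 8: nuddosnonilgu
2. f -> v, k -> g, p -> b, s -> z, t -> d / V _ V: no change
3. f -> v, k -> g, p -> b, s -> z, t -> d / _ Z: no change
surface: nuddosnonilgu

cell SUR=ra, NUM=mi, TOR=zo, ASPECT=em:
underlying: nud-vas-ne-sun-a
1. e -> o, i -> u / B C0 _: fires at position(s) 8: nudvasnosuna
2. f -> v, k -> g, p -> b, s -> z, t -> d / V _ V: fires at position(s) 9: nudvasnozuna
3. f -> v, k -> g, p -> b, s -> z, t -> d / _ Z: no change
surface: nudvasnozuna

cell SUR=em, NUM=ne, TOR=zo, ASPECT=lu:
underlying: nud-dos-bm-sun-na
1. e -> o, i -> u / B C0 _: no change
2. f -> v, k -> g, p -> b, s -> z, t -> d / V _ V: no change
3. f -> v, k -> g, p -> b, s -> z, t -> d / _ Z: fires at position(s) 6: nuddozbmsunna
surface: nuddozbmsunna


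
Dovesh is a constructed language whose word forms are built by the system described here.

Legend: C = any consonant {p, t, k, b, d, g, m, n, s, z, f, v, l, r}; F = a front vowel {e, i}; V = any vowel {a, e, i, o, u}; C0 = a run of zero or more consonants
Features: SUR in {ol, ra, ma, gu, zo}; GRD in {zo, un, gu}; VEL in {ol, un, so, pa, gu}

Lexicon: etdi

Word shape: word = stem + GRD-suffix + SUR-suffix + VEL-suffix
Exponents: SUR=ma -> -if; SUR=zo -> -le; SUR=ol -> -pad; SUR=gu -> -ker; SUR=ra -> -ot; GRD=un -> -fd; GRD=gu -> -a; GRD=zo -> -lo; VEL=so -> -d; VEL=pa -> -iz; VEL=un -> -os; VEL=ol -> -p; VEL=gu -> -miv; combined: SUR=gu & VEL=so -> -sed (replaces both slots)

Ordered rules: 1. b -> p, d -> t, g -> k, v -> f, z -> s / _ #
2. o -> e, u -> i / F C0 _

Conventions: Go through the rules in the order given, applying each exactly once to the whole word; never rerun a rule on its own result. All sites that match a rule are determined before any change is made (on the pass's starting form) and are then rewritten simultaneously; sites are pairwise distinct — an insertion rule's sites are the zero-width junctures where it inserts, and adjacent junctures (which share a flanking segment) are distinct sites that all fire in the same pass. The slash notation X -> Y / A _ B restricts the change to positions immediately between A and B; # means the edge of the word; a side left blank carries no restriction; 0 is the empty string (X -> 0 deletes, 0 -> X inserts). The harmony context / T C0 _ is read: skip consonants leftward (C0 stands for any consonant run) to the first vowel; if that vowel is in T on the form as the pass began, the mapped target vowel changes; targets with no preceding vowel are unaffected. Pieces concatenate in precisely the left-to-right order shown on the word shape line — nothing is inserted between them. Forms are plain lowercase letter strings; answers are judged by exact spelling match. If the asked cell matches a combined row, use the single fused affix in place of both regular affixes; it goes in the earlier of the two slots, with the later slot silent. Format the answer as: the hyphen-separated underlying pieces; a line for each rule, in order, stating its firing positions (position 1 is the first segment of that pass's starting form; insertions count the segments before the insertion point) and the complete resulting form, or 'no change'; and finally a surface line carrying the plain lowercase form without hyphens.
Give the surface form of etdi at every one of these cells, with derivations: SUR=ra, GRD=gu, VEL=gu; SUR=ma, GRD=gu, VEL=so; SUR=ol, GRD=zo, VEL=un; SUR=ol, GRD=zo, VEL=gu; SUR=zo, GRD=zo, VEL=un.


cell SUR=ra, GRD=gu, VEL=gu:
underlying: etdi-a-ot-miv
1. b -> p, d -> t, g -> k, v -> f, z -> s / _ #: fires at position(s) 10: etdiaotmif
2. o -> e, u -> i / F C0 _: no change
surface: etdiaotmif

cell SUR=ma, GRD=gu, VEL=so:
underlying: etdi-a-if-d
1. b -> p, d -> t, g -> k, v -> f, z -> s / _ #: fires at position(s) 8: etdiaift
2. o -> e, u -> i / F C0 _: no change
surface: etdiaift

cell SUR=ol, GRD=zo, VEL=un:
underlying: etdi-lo-pad-os
1. b -> p, d -> t, g -> k, v -> f, z -> s / _ #: no change
2. o -> e, u -> i / F C0 _: fires at position(s) 6: etdilepados
surface: etdilepados

cell SUR=ol, GRD=zo, VEL=gu:
underlying: etdi-lo-pad-miv
1. b -> p, d -> t, g -> k, v -> f, z -> s / _ #: fires at position(s) 12: etdilopadmif
2. o -> e, u -> i / F C0 _: fires at position(s) 6: etdilepadmif
surface: etdilepadmif

cell SUR=zo, GRD=zo, VEL=un:
underlying: etdi-lo-le-os
1. b -> p, d -> t, g -> k, v -> f, z -> s / _ #: no change
2. o -> e, u -> i / F C0 _: fires at position(s) 6, 9: etdilelees
surface: etdilelees


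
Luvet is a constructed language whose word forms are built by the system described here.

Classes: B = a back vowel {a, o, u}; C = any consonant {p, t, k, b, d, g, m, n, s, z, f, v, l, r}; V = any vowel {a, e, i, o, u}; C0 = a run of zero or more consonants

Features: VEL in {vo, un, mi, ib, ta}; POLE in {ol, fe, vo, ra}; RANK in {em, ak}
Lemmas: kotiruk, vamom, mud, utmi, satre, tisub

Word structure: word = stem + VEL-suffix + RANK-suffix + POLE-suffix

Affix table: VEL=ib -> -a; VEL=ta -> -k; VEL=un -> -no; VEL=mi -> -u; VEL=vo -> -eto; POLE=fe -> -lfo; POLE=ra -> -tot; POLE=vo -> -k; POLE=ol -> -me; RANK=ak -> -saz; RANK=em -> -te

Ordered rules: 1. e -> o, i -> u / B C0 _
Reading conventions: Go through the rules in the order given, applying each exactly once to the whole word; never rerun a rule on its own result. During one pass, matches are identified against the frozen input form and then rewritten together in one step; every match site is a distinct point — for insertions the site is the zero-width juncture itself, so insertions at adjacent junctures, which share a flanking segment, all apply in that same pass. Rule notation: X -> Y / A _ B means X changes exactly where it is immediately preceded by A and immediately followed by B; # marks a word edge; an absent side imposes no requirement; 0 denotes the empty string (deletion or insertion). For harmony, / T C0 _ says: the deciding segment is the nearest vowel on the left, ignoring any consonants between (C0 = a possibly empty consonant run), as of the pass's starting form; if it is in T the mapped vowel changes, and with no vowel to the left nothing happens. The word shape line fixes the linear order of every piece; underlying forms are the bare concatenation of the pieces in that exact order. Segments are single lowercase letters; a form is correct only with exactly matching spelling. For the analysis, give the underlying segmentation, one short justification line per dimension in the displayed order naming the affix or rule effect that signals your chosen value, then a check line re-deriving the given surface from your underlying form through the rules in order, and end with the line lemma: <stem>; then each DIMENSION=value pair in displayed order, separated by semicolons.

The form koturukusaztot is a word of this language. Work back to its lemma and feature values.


underlying: kotiruk-u-saz-tot
VEL=mi - signalled by the affix -u
POLE=ra - signalled by the affix -tot
RANK=ak - signalled by the affix -saz
check: kotirukusaztot -> koturukusaztot
lemma: kotiruk; VEL=mi; POLE=ra; RANK=ak


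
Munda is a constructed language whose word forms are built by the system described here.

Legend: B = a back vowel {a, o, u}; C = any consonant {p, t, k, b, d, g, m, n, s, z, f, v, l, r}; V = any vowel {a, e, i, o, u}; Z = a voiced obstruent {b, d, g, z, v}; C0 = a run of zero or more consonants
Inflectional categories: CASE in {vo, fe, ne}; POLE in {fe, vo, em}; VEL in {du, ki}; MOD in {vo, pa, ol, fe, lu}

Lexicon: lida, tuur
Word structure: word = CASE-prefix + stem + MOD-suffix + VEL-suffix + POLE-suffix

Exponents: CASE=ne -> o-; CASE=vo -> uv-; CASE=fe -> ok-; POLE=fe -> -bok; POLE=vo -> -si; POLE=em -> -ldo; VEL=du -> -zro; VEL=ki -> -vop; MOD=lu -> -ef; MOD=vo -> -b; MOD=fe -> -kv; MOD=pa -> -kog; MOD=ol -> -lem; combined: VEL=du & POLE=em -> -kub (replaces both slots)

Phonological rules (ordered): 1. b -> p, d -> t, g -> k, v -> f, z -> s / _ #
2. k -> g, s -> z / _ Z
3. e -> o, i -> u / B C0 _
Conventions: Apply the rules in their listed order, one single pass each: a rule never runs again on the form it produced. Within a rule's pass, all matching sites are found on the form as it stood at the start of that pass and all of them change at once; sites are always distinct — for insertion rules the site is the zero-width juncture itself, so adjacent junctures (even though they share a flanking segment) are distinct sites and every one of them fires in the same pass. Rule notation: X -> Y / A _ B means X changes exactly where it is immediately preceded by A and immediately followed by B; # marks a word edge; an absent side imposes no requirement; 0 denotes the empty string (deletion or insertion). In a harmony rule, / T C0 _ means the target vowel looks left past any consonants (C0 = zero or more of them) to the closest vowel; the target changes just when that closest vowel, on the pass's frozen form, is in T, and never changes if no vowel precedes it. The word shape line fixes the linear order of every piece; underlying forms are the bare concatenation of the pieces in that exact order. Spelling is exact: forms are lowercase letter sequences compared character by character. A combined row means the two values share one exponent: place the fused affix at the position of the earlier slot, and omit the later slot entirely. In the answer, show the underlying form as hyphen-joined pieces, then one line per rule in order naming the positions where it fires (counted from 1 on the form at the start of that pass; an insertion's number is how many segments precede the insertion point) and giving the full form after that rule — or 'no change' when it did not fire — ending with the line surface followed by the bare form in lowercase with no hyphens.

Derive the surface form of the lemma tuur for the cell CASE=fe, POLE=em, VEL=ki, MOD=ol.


underlying: ok-tuur-lem-vop-ldo
1. b -> p, d -> t, g -> k, v -> f, z -> s / _ #: no change
2. k -> g, s -> z / _ Z: no change
3. e -> o, i -> u / B C0 _: fires at position(s) 8: oktuurlomvopldo
surface: oktuurlomvopldo


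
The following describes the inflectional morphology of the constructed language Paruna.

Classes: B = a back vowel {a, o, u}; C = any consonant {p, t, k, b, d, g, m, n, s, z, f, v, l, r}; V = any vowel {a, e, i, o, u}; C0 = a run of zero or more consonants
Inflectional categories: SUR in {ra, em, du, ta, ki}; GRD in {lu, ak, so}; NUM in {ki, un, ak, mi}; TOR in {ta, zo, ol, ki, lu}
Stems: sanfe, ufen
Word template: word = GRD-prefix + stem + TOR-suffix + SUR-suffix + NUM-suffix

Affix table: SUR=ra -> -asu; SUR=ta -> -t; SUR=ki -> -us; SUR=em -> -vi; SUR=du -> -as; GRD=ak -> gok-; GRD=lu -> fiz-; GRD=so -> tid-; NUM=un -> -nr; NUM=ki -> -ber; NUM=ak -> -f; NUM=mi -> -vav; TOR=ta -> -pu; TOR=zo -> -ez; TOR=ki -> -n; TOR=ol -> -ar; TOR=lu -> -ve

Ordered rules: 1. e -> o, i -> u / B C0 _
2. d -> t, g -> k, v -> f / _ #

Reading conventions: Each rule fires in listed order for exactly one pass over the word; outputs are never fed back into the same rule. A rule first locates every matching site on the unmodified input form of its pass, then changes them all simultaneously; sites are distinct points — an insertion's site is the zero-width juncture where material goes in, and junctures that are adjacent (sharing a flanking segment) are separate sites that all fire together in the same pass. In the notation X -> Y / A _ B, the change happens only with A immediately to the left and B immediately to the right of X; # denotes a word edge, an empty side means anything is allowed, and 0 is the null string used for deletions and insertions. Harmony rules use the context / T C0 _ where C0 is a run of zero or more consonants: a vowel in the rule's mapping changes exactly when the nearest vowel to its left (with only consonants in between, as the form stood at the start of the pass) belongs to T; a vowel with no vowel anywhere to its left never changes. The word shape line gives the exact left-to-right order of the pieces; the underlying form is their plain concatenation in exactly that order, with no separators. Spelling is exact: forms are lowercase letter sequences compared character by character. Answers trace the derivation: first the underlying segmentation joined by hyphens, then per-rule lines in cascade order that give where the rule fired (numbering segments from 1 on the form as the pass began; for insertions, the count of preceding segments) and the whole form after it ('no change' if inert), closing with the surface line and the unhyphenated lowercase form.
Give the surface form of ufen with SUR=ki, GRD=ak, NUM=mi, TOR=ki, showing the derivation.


underlying: gok-ufen-n-us-vav
1. e -> o, i -> u / B C0 _: fires at position(s) 6: gokufonnusvav
2. d -> t, g -> k, v -> f / _ #: fires at position(s) 13: gokufonnusvaf
surface: gokufonnusvaf
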